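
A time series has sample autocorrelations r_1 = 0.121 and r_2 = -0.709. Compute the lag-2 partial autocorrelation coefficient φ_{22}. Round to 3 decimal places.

-0.734

φ_{22} = (r_2 − r_1²) / (1 − r_1²)
r_1² = (0.121)² = 0.014641
Numerator = -0.709 − 0.0146 = -0.7236; denominator = 1 − 0.0146 = 0.9854
φ_{22} = -0.7236 / 0.9854 = -0.734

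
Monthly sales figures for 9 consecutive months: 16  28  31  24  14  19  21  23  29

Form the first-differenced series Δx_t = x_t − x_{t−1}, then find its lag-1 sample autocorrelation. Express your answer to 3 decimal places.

0.190

First differences Δx: 12, 3, -7, -10, 5, 2, 2, 6
Mean of differences = 1.6250
Numerator Σ(Δx_t−Δx̄)(Δx_{t+1}−Δx̄) = 66.4844
Denominator Σ(Δx_t−Δx̄)² = 349.8750
r_1(Δx) = 66.4844 / 349.8750 = 0.190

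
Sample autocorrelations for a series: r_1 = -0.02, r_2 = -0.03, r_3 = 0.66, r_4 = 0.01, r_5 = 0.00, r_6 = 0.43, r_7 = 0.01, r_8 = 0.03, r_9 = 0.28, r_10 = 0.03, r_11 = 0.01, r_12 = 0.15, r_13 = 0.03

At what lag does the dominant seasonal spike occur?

3

The largest autocorrelation is r_3 = 0.66, with weaker echoes at lags 6 (0.43), 9 (0.28) and 12 (0.15); the remaining lags stay at or below 0.03.
The dominant spike at lag 3 indicates a seasonal period of 3.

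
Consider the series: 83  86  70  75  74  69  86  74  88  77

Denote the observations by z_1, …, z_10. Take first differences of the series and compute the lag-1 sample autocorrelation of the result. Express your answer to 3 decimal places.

-0.695

First differences Δz: 3, -16, 5, -1, -5, 17, -12, 14, -11
Mean of differences = -0.6667
Numerator Σ(Δz_t−Δz̄)(Δz_{t+1}−Δz̄) = -738.1111
Denominator Σ(Δz_t−Δz̄)² = 1062.0000
r_1(Δz) = -738.1111 / 1062.0000 = -0.695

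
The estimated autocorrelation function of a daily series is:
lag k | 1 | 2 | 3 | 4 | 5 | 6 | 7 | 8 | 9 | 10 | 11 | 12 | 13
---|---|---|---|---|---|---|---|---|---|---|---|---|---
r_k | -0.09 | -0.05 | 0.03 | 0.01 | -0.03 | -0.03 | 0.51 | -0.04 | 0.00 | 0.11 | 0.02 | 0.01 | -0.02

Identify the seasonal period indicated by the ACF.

7

The largest autocorrelation is r_7 = 0.51; the remaining lags stay at or below 0.11.
The dominant spike at lag 7 indicates a seasonal period of 7.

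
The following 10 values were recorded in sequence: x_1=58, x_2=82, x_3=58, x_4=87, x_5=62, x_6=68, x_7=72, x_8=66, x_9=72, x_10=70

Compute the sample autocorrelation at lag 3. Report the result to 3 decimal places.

Mean x̄ = (58 + 82 + 58 + 87 + 62 + 68 + 72 + 66 + 72 + 70)/10 = 69.5000
Numerator Σ_{t=1}^{7}(x_t−x̄)(x_{t+3}−x̄) = -210.2500
Denominator Σ(x_t−x̄)² = 810.5000
r_3 = -210.2500 / 810.5000 = -0.259

-0.259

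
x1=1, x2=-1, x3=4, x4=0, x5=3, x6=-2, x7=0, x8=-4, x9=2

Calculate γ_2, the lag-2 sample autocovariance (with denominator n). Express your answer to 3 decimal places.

Mean x̄ = (1 − 1 + 4 + 0 + 3 − 2 + 0 − 4 + 2)/9 = 0.3333
Σ_{t=1}^{7}(x_t−x̄)(x_{t+2}−x̄) = 22.1111
γ_2 = 22.1111 / 9 = 2.457

2.457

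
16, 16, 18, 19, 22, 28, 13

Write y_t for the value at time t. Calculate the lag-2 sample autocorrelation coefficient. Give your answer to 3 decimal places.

-0.123

Mean ȳ = (16 + 16 + 18 + 19 + 22 + 28 + 13)/7 = 18.8571
Deviations from mean: -2.8571, -2.8571, -0.8571, 0.1429, 3.1429, 9.1429, -5.8571
Σ(y_t−ȳ)(y_{t+2}−ȳ) = (2.4490) + (-0.4082) + (-2.6939) + (1.3061) + (-18.4082) = -17.7551
Denominator Σ(y_t−ȳ)² = 144.8571
r_2 = -17.7551 / 144.8571 = -0.123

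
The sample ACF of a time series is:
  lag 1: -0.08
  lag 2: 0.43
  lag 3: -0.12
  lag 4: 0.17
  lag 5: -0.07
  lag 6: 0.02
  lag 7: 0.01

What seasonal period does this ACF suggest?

2

The largest autocorrelation is r_2 = 0.43, with a weaker echo at lag 4 (0.17); the remaining lags stay at or below 0.02.
The dominant spike at lag 2 indicates a seasonal period of 2.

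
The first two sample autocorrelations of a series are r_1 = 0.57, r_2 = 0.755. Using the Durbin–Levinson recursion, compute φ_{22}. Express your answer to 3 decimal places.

φ_{22} = (r_2 − r_1²) / (1 − r_1²)
r_1² = (0.57)² = 0.3249
Numerator = 0.755 − 0.3249 = 0.4301; denominator = 1 − 0.3249 = 0.6751
φ_{22} = 0.4301 / 0.6751 = 0.637

0.637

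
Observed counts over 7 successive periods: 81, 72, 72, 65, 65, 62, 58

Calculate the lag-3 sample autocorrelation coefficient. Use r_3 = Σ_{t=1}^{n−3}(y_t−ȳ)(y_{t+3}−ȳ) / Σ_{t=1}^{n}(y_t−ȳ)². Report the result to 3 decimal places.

Mean ȳ = (81 + 72 + 72 + 65 + 65 + 62 + 58)/7 = 67.8571
Deviations from mean: 13.1429, 4.1429, 4.1429, -2.8571, -2.8571, -5.8571, -9.8571
Σ(y_t−ȳ)(y_{t+3}−ȳ) = (-37.5510) + (-11.8367) + (-24.2653) + (28.1633) = -45.4898
Denominator Σ(y_t−ȳ)² = 354.8571
r_3 = -45.4898 / 354.8571 = -0.128

-0.128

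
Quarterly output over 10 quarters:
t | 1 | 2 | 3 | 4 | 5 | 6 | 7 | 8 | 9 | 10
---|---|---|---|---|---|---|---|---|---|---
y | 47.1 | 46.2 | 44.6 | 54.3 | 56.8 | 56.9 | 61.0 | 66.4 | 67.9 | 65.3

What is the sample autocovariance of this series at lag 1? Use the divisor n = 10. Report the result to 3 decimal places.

50.422

Mean ȳ = (47.1 + 46.2 + 44.6 + 54.3 + 56.8 + 56.9 + 61.0 + 66.4 + 67.9 + 65.3)/10 = 56.6500
Σ_{t=1}^{9}(y_t−ȳ)(y_{t+1}−ȳ) = 504.2225
γ_1 = 504.2225 / 10 = 50.422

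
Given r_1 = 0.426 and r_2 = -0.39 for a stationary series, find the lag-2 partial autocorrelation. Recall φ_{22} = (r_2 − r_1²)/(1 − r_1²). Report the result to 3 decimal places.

-0.698

φ_{22} = (r_2 − r_1²) / (1 − r_1²)
r_1² = (0.426)² = 0.181476
Numerator = -0.39 − 0.1815 = -0.5715; denominator = 1 − 0.1815 = 0.8185
φ_{22} = -0.5715 / 0.8185 = -0.698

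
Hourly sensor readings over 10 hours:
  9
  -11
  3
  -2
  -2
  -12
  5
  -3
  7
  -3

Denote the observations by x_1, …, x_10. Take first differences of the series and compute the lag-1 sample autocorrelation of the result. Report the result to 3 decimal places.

First differences Δx: -20, 14, -5, 0, -10, 17, -8, 10, -10
Mean of differences = -1.3333
Numerator Σ(Δx_t−Δx̄)(Δx_{t+1}−Δx̄) = -813.7778
Denominator Σ(Δx_t−Δx̄)² = 1258.0000
r_1(Δx) = -813.7778 / 1258.0000 = -0.647

-0.647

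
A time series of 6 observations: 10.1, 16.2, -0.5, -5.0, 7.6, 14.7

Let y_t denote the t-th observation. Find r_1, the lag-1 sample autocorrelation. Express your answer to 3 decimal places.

0.138

Mean ȳ = (10.1 + 16.2 − 0.5 − 5.0 + 7.6 + 14.7)/6 = 7.1833
Deviations from mean: 2.9167, 9.0167, -7.6833, -12.1833, 0.4167, 7.5167
Numerator Σ_{t=1}^{5}(y_t−ȳ)(y_{t+1}−ȳ) = 48.6847
Denominator Σ(y_t−ȳ)² = 353.9483
r_1 = 48.6847 / 353.9483 = 0.138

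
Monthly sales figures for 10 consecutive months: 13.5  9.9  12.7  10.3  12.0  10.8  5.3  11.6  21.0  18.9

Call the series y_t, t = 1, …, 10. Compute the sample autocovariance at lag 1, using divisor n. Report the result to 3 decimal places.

Mean ȳ = (13.5 + 9.9 + 12.7 + 10.3 + 12.0 + 10.8 + 5.3 + 11.6 + 21.0 + 18.9)/10 = 12.6000
Σ_{t=1}^{9}(y_t−ȳ)(y_{t+1}−ȳ) = 64.4900
γ_1 = 64.4900 / 10 = 6.449

6.449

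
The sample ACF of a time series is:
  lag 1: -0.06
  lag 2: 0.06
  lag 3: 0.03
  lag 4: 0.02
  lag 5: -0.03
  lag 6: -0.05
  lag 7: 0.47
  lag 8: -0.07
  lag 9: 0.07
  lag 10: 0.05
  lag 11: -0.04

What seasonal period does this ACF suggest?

7

The largest autocorrelation is r_7 = 0.47; the remaining lags stay at or below 0.07.
The dominant spike at lag 7 indicates a seasonal period of 7.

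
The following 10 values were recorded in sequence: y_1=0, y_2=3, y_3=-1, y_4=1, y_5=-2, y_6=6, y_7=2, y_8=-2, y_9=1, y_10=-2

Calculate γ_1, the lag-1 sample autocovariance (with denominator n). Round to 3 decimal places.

Mean ȳ = (0 + 3 − 1 + 1 − 2 + 6 + 2 − 2 + 1 − 2)/10 = 0.6000
Σ_{t=1}^{9}(y_t−ȳ)(y_{t+1}−ȳ) = -19.1600
γ_1 = -19.1600 / 10 = -1.916

-1.916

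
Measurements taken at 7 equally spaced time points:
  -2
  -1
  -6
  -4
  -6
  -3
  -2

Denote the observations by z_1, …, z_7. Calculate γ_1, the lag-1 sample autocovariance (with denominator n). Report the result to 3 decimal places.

Mean z̄ = (-2 − 1 − 6 − 4 − 6 − 3 − 2)/7 = -3.4286
Σ_{t=1}^{6}(z_t−z̄)(z_{t+1}−z̄) = -0.3265
γ_1 = -0.3265 / 7 = -0.047

-0.047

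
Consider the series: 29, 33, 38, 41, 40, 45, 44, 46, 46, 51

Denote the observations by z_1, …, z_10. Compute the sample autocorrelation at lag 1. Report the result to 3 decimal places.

Mean z̄ = (29 + 33 + 38 + 41 + 40 + 45 + 44 + 46 + 46 + 51)/10 = 41.3000
Numerator Σ_{t=1}^{9}(z_t−z̄)(z_{t+1}−z̄) = 216.4100
Denominator Σ(z_t−z̄)² = 392.1000
r_1 = 216.4100 / 392.1000 = 0.552

0.552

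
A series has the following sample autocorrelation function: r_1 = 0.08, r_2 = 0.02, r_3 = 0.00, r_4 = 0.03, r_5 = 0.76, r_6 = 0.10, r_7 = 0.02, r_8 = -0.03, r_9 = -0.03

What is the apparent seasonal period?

The largest autocorrelation is r_5 = 0.76; the remaining lags stay at or below 0.10.
The dominant spike at lag 5 indicates a seasonal period of 5.

5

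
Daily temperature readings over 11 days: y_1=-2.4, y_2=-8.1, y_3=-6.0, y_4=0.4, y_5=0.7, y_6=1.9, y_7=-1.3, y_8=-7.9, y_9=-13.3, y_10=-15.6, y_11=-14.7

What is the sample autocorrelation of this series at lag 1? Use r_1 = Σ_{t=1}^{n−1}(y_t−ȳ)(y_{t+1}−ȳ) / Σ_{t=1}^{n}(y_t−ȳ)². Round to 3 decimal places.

Mean ȳ = (-2.4 − 8.1 − 6.0 + 0.4 + 0.7 + 1.9 − 1.3 − 7.9 − 13.3 − 15.6 − 14.7)/11 = -6.0273
Numerator Σ_{t=1}^{10}(y_t−ȳ)(y_{t+1}−ȳ) = 284.0502
Denominator Σ(y_t−ȳ)² = 412.4618
r_1 = 284.0502 / 412.4618 = 0.689

0.689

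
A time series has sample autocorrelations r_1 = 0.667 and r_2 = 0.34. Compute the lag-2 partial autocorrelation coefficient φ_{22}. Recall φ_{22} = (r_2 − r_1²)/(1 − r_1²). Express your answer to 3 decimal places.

φ_{22} = (r_2 − r_1²) / (1 − r_1²)
r_1² = (0.667)² = 0.444889
Numerator = 0.34 − 0.4449 = -0.1049; denominator = 1 − 0.4449 = 0.5551
φ_{22} = -0.1049 / 0.5551 = -0.189

-0.189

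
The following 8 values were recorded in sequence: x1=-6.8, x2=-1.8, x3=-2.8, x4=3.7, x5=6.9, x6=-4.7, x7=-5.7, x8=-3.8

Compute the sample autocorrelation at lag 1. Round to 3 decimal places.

Mean x̄ = (-6.8 − 1.8 − 2.8 + 3.7 + 6.9 − 4.7 − 5.7 − 3.8)/8 = -1.8750
Deviations from mean: -4.9250, 0.0750, -0.9250, 5.5750, 8.7750, -2.8250, -3.8250, -1.9250
Numerator Σ_{t=1}^{7}(x_t−x̄)(x_{t+1}−x̄) = 36.7044
Denominator Σ(x_t−x̄)² = 159.5150
r_1 = 36.7044 / 159.5150 = 0.230

0.230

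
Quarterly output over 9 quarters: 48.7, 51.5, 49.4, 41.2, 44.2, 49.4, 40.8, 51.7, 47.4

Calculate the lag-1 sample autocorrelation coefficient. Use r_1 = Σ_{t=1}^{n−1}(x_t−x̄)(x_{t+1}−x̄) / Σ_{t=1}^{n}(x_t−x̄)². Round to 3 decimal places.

-0.205

Mean x̄ = (48.7 + 51.5 + 49.4 + 41.2 + 44.2 + 49.4 + 40.8 + 51.7 + 47.4)/9 = 47.1444
Numerator Σ_{t=1}^{8}(x_t−x̄)(x_{t+1}−x̄) = -27.9953
Denominator Σ(x_t−x̄)² = 136.6422
r_1 = -27.9953 / 136.6422 = -0.205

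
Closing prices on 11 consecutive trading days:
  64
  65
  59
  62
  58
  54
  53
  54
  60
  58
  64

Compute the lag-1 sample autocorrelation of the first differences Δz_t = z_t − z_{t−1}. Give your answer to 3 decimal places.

-0.224

First differences Δz: 1, -6, 3, -4, -4, -1, 1, 6, -2, 6
Mean of differences = 0.0000
Numerator Σ(Δz_t−Δz̄)(Δz_{t+1}−Δz̄) = -35.0000
Denominator Σ(Δz_t−Δz̄)² = 156.0000
r_1(Δz) = -35.0000 / 156.0000 = -0.224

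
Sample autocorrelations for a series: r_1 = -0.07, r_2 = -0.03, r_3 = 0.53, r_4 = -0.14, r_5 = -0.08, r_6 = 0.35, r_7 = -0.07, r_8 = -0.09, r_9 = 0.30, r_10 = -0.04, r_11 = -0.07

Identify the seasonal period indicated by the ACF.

The largest autocorrelation is r_3 = 0.53, with weaker echoes at lags 6 (0.35) and 9 (0.30); the remaining lags stay at or below -0.03.
The dominant spike at lag 3 indicates a seasonal period of 3.

3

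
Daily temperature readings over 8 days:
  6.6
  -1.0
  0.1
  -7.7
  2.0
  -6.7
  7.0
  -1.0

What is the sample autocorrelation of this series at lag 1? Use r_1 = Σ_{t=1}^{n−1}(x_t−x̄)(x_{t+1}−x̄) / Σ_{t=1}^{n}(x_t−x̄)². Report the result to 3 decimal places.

-0.448

Mean x̄ = (6.6 − 1.0 + 0.1 − 7.7 + 2.0 − 6.7 + 7.0 − 1.0)/8 = -0.0875
Deviations from mean: 6.6875, -0.9125, 0.1875, -7.6125, 2.0875, -6.6125, 7.0875, -0.9125
Σ(x_t−x̄)(x_{t+1}−x̄) = (-6.1023) + (-0.1711) + (-1.4273) + (-15.8911) + (-13.8036) + (-46.8661) + (-6.4673) = -90.7289
Denominator Σ(x_t−x̄)² = 202.6888
r_1 = -90.7289 / 202.6888 = -0.448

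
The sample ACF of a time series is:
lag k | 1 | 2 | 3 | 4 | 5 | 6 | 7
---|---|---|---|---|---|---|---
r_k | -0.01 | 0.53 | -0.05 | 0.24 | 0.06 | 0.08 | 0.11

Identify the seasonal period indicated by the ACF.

2

The largest autocorrelation is r_2 = 0.53, with a weaker echo at lag 4 (0.24); the remaining lags stay at or below 0.11.
The dominant spike at lag 2 indicates a seasonal period of 2.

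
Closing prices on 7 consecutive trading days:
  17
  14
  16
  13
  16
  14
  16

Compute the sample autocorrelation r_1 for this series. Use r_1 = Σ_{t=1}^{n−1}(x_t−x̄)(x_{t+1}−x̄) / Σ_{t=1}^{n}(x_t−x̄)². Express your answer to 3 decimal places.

Mean x̄ = (17 + 14 + 16 + 13 + 16 + 14 + 16)/7 = 15.1429
Deviations from mean: 1.8571, -1.1429, 0.8571, -2.1429, 0.8571, -1.1429, 0.8571
Numerator Σ_{t=1}^{6}(x_t−x̄)(x_{t+1}−x̄) = -8.7347
Denominator Σ(x_t−x̄)² = 12.8571
r_1 = -8.7347 / 12.8571 = -0.679

-0.679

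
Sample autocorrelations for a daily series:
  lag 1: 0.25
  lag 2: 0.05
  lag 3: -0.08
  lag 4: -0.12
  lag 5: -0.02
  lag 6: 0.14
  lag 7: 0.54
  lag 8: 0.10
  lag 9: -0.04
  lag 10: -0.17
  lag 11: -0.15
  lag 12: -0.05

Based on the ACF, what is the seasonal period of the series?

7

The largest autocorrelation is r_7 = 0.54; the remaining lags stay at or below 0.25. The elevated value at lag 1 (0.25), dropping to 0.05 at lag 2, reflects decaying short-term dependence rather than seasonality.
The dominant spike at lag 7 indicates a seasonal period of 7.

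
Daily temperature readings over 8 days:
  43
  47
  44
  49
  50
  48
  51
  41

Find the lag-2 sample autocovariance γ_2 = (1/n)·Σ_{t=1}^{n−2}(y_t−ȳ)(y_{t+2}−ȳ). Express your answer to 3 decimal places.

1.480

Mean ȳ = (43 + 47 + 44 + 49 + 50 + 48 + 51 + 41)/8 = 46.6250
Σ_{t=1}^{6}(y_t−ȳ)(y_{t+2}−ȳ) = 11.8438
γ_2 = 11.8438 / 8 = 1.480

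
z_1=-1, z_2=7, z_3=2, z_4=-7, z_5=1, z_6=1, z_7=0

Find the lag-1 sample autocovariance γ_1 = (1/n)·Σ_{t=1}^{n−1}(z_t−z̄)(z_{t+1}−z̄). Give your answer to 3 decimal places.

Mean z̄ = (-1 + 7 + 2 − 7 + 1 + 1 + 0)/7 = 0.4286
Deviations: -1.4286, 6.5714, 1.5714, -7.4286, 0.5714, 0.5714, -0.4286
Σ_{t=1}^{6}(z_t−z̄)(z_{t+1}−z̄) = -14.8980
γ_1 = -14.8980 / 7 = -2.128

-2.128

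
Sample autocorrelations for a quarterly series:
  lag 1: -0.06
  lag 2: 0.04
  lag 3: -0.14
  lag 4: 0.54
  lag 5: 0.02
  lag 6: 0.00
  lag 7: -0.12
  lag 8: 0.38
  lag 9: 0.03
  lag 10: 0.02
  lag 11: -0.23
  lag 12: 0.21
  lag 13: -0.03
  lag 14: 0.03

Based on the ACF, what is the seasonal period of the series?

4

The largest autocorrelation is r_4 = 0.54, with weaker echoes at lags 8 (0.38) and 12 (0.21); the remaining lags stay at or below 0.04.
The dominant spike at lag 4 indicates a seasonal period of 4.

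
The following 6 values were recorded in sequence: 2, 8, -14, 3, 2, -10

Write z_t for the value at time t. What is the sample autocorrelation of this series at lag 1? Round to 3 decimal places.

Mean z̄ = (2 + 8 − 14 + 3 + 2 − 10)/6 = -1.5000
Deviations from mean: 3.5000, 9.5000, -12.5000, 4.5000, 3.5000, -8.5000
Σ(z_t−z̄)(z_{t+1}−z̄) = (33.2500) + (-118.7500) + (-56.2500) + (15.7500) + (-29.7500) = -155.7500
Denominator Σ(z_t−z̄)² = 363.5000
r_1 = -155.7500 / 363.5000 = -0.428

-0.428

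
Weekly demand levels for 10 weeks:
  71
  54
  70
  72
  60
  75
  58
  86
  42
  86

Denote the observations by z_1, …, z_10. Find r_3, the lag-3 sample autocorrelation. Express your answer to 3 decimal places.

Mean z̄ = (71 + 54 + 70 + 72 + 60 + 75 + 58 + 86 + 42 + 86)/10 = 67.4000
Σ(z_t−z̄)(z_{t+3}−z̄) = (16.5600) + (99.1600) + (19.7600) + (-43.2400) + (-137.6400) + (-193.0400) + (-174.8400) = -413.2800
Denominator Σ(z_t−z̄)² = 1758.4000
r_3 = -413.2800 / 1758.4000 = -0.235

-0.235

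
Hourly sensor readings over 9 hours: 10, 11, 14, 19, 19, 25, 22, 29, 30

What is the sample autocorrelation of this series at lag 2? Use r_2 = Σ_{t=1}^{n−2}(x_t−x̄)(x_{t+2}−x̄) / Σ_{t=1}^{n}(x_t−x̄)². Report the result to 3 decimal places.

Mean x̄ = (10 + 11 + 14 + 19 + 19 + 25 + 22 + 29 + 30)/9 = 19.8889
Numerator Σ_{t=1}^{7}(x_t−x̄)(x_{t+2}−x̄) = 132.8642
Denominator Σ(x_t−x̄)² = 428.8889
r_2 = 132.8642 / 428.8889 = 0.310

0.310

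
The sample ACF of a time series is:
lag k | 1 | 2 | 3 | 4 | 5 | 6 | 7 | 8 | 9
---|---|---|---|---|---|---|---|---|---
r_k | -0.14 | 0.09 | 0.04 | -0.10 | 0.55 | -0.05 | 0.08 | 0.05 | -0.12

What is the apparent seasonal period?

The largest autocorrelation is r_5 = 0.55; the remaining lags stay at or below 0.09.
The dominant spike at lag 5 indicates a seasonal period of 5.

5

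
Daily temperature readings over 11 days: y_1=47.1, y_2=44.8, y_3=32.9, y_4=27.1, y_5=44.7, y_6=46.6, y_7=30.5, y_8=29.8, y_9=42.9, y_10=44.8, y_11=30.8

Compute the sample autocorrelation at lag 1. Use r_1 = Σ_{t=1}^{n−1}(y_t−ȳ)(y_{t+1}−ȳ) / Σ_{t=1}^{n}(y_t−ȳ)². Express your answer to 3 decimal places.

Mean ȳ = (47.1 + 44.8 + 32.9 + 27.1 + 44.7 + 46.6 + 30.5 + 29.8 + 42.9 + 44.8 + 30.8)/11 = 38.3636
Numerator Σ_{t=1}^{10}(y_t−ȳ)(y_{t+1}−ȳ) = 7.6641
Denominator Σ(y_t−ȳ)² = 636.8455
r_1 = 7.6641 / 636.8455 = 0.012

0.012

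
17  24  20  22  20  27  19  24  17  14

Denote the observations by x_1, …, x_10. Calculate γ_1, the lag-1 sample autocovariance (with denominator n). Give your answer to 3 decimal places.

Mean x̄ = (17 + 24 + 20 + 22 + 20 + 27 + 19 + 24 + 17 + 14)/10 = 20.4000
Σ_{t=1}^{9}(x_t−x̄)(x_{t+1}−x̄) = -22.3600
γ_1 = -22.3600 / 10 = -2.236

-2.236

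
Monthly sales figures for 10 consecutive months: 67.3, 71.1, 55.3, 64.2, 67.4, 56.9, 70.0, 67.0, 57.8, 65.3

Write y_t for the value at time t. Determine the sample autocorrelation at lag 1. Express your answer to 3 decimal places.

Mean ȳ = (67.3 + 71.1 + 55.3 + 64.2 + 67.4 + 56.9 + 70.0 + 67.0 + 57.8 + 65.3)/10 = 64.2300
Numerator Σ_{t=1}^{9}(y_t−ȳ)(y_{t+1}−ȳ) = -114.3239
Denominator Σ(y_t−ȳ)² = 283.6010
r_1 = -114.3239 / 283.6010 = -0.403

-0.403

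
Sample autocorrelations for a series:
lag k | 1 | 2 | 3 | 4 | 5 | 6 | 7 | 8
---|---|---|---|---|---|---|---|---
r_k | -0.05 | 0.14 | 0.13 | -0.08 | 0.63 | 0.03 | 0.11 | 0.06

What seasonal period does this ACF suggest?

The largest autocorrelation is r_5 = 0.63; the remaining lags stay at or below 0.14.
The dominant spike at lag 5 indicates a seasonal period of 5.

5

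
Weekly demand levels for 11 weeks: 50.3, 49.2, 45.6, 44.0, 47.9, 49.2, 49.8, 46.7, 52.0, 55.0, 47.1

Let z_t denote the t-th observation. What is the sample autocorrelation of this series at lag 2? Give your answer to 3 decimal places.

-0.243

Mean z̄ = (50.3 + 49.2 + 45.6 + 44.0 + 47.9 + 49.2 + 49.8 + 46.7 + 52.0 + 55.0 + 47.1)/11 = 48.8000
Numerator Σ_{t=1}^{9}(z_t−z̄)(z_{t+2}−z̄) = -22.7600
Denominator Σ(z_t−z̄)² = 93.6400
r_2 = -22.7600 / 93.6400 = -0.243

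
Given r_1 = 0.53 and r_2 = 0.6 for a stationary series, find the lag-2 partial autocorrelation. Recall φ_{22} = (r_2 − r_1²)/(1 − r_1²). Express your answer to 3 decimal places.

φ_{22} = (r_2 − r_1²) / (1 − r_1²)
r_1² = (0.53)² = 0.2809
Numerator = 0.6 − 0.2809 = 0.3191; denominator = 1 − 0.2809 = 0.7191
φ_{22} = 0.3191 / 0.7191 = 0.444

0.444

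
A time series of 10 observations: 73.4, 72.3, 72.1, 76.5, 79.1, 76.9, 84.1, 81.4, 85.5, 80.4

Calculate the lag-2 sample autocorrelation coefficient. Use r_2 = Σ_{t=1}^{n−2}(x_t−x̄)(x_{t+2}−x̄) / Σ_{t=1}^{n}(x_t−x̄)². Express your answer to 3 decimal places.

0.429

Mean x̄ = (73.4 + 72.3 + 72.1 + 76.5 + 79.1 + 76.9 + 84.1 + 81.4 + 85.5 + 80.4)/10 = 78.1700
Numerator Σ_{t=1}^{8}(x_t−x̄)(x_{t+2}−x̄) = 87.3152
Denominator Σ(x_t−x̄)² = 203.6210
r_2 = 87.3152 / 203.6210 = 0.429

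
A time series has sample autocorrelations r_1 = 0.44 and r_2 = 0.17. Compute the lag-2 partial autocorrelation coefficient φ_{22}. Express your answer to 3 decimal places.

φ_{22} = (r_2 − r_1²) / (1 − r_1²)
r_1² = (0.44)² = 0.1936
Numerator = 0.17 − 0.1936 = -0.0236; denominator = 1 − 0.1936 = 0.8064
φ_{22} = -0.0236 / 0.8064 = -0.029

-0.029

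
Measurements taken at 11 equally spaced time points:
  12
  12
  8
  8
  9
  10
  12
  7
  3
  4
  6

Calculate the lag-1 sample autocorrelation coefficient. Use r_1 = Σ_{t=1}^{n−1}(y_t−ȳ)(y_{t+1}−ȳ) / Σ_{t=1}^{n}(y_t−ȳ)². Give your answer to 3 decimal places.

0.557

Mean ȳ = (12 + 12 + 8 + 8 + 9 + 10 + 12 + 7 + 3 + 4 + 6)/11 = 8.2727
Numerator Σ_{t=1}^{10}(y_t−ȳ)(y_{t+1}−ȳ) = 54.6529
Denominator Σ(y_t−ȳ)² = 98.1818
r_1 = 54.6529 / 98.1818 = 0.557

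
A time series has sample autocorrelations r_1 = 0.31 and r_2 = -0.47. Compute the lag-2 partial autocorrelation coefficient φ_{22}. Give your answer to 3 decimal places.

-0.626

φ_{22} = (r_2 − r_1²) / (1 − r_1²)
r_1² = (0.31)² = 0.0961
Numerator = -0.47 − 0.0961 = -0.5661; denominator = 1 − 0.0961 = 0.9039
φ_{22} = -0.5661 / 0.9039 = -0.626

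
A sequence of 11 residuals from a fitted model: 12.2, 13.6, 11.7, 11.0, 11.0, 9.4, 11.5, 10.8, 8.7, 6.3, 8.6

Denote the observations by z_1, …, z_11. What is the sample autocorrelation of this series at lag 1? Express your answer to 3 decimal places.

0.569

Mean z̄ = (12.2 + 13.6 + 11.7 + 11.0 + 11.0 + 9.4 + 11.5 + 10.8 + 8.7 + 6.3 + 8.6)/11 = 10.4364
Numerator Σ_{t=1}^{10}(z_t−z̄)(z_{t+1}−z̄) = 23.4541
Denominator Σ(z_t−z̄)² = 41.1855
r_1 = 23.4541 / 41.1855 = 0.569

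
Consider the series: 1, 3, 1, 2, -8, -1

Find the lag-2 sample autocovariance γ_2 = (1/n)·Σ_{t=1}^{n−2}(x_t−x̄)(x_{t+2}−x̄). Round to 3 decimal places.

-0.370

Mean x̄ = (1 + 3 + 1 + 2 − 8 − 1)/6 = -0.3333
Deviations: 1.3333, 3.3333, 1.3333, 2.3333, -7.6667, -0.6667
Σ_{t=1}^{4}(x_t−x̄)(x_{t+2}−x̄) = -2.2222
γ_2 = -2.2222 / 6 = -0.370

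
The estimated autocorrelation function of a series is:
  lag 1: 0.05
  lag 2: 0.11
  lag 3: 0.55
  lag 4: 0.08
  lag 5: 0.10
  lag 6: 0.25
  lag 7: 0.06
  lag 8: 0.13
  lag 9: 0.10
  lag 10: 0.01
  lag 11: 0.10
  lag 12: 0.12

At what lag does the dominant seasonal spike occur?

The largest autocorrelation is r_3 = 0.55, with a weaker echo at lag 6 (0.25); the remaining lags stay at or below 0.13.
The dominant spike at lag 3 indicates a seasonal period of 3.

3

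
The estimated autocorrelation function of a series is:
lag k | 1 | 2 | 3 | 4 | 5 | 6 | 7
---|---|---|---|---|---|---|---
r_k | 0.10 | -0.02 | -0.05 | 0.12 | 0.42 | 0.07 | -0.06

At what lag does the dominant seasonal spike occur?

The largest autocorrelation is r_5 = 0.42; the remaining lags stay at or below 0.12.
The dominant spike at lag 5 indicates a seasonal period of 5.

5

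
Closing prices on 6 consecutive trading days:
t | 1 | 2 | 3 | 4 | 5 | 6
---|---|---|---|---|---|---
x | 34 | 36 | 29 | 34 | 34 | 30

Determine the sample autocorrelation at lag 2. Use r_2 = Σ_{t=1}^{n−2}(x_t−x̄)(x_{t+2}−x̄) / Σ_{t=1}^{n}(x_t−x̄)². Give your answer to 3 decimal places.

Mean x̄ = (34 + 36 + 29 + 34 + 34 + 30)/6 = 32.8333
Deviations from mean: 1.1667, 3.1667, -3.8333, 1.1667, 1.1667, -2.8333
Σ(x_t−x̄)(x_{t+2}−x̄) = (-4.4722) + (3.6944) + (-4.4722) + (-3.3056) = -8.5556
Denominator Σ(x_t−x̄)² = 36.8333
r_2 = -8.5556 / 36.8333 = -0.232

-0.232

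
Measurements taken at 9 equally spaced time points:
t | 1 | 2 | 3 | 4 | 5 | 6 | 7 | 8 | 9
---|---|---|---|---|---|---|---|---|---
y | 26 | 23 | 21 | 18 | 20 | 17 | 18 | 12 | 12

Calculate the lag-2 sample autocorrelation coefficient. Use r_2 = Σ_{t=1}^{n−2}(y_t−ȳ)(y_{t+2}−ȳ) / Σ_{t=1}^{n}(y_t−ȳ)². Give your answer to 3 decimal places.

0.193

Mean ȳ = (26 + 23 + 21 + 18 + 20 + 17 + 18 + 12 + 12)/9 = 18.5556
Σ(y_t−ȳ)(y_{t+2}−ȳ) = (18.1975) + (-2.4691) + (3.5309) + (0.8642) + (-0.8025) + (10.1975) + (3.6420) = 33.1605
Denominator Σ(y_t−ȳ)² = 172.2222
r_2 = 33.1605 / 172.2222 = 0.193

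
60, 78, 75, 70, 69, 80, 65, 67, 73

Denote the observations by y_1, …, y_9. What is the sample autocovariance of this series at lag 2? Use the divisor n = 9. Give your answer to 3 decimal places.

Mean ȳ = (60 + 78 + 75 + 70 + 69 + 80 + 65 + 67 + 73)/9 = 70.7778
Σ_{t=1}^{7}(y_t−ȳ)(y_{t+2}−ȳ) = -103.2099
γ_2 = -103.2099 / 9 = -11.468

-11.468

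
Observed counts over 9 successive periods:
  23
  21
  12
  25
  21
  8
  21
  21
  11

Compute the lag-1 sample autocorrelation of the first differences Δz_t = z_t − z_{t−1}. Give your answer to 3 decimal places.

First differences Δz: -2, -9, 13, -4, -13, 13, 0, -10
Mean of differences = -1.5000
Numerator Σ(Δz_t−Δz̄)(Δz_{t+1}−Δz̄) = -270.2500
Denominator Σ(Δz_t−Δz̄)² = 690.0000
r_1(Δz) = -270.2500 / 690.0000 = -0.392

-0.392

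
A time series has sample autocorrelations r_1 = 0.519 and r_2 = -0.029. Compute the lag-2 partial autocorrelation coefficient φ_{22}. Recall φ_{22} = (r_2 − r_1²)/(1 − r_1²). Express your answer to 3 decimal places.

-0.408

φ_{22} = (r_2 − r_1²) / (1 − r_1²)
r_1² = (0.519)² = 0.269361
Numerator = -0.029 − 0.2694 = -0.2984; denominator = 1 − 0.2694 = 0.7306
φ_{22} = -0.2984 / 0.7306 = -0.408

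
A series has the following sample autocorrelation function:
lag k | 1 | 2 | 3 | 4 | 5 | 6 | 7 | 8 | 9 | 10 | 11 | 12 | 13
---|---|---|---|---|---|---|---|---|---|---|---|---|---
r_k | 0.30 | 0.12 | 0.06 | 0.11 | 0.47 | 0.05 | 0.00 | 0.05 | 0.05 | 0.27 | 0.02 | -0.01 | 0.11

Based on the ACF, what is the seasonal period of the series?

The largest autocorrelation is r_5 = 0.47; the remaining lags stay at or below 0.30. The elevated value at lag 1 (0.30), dropping to 0.12 at lag 2, reflects decaying short-term dependence rather than seasonality.
The dominant spike at lag 5 indicates a seasonal period of 5.

5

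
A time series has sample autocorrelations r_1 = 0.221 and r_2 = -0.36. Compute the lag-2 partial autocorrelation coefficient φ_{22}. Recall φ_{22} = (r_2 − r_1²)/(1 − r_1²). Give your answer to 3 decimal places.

-0.430

φ_{22} = (r_2 − r_1²) / (1 − r_1²)
r_1² = (0.221)² = 0.048841
Numerator = -0.36 − 0.0488 = -0.4088; denominator = 1 − 0.0488 = 0.9512
φ_{22} = -0.4088 / 0.9512 = -0.430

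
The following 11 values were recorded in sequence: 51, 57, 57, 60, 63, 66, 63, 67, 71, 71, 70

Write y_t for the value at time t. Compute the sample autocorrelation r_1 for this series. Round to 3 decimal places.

0.647

Mean ȳ = (51 + 57 + 57 + 60 + 63 + 66 + 63 + 67 + 71 + 71 + 70)/11 = 63.2727
Numerator Σ_{t=1}^{10}(y_t−ȳ)(y_{t+1}−ȳ) = 275.7438
Denominator Σ(y_t−ȳ)² = 426.1818
r_1 = 275.7438 / 426.1818 = 0.647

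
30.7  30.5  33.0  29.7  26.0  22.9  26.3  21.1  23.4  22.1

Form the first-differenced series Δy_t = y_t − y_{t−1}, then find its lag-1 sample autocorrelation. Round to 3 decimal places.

First differences Δy: -0.2, 2.5, -3.3, -3.7, -3.1, 3.4, -5.2, 2.3, -1.3
Mean of differences = -0.9556
Numerator Σ(Δy_t−Δȳ)(Δy_{t+1}−Δȳ) = -35.9375
Denominator Σ(Δy_t−Δȳ)² = 77.8422
r_1(Δy) = -35.9375 / 77.8422 = -0.462

-0.462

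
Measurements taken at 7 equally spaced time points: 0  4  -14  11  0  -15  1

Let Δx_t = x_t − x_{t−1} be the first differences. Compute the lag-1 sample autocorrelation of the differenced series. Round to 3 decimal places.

First differences Δx: 4, -18, 25, -11, -15, 16
Mean of differences = 0.1667
Numerator Σ(Δx_t−Δx̄)(Δx_{t+1}−Δx̄) = -868.8611
Denominator Σ(Δx_t−Δx̄)² = 1566.8333
r_1(Δx) = -868.8611 / 1566.8333 = -0.555

-0.555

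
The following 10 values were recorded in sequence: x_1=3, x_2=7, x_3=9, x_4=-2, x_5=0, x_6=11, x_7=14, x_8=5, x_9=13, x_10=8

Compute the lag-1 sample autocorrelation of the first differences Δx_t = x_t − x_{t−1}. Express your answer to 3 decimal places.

-0.280

First differences Δx: 4, 2, -11, 2, 11, 3, -9, 8, -5
Mean of differences = 0.5556
Numerator Σ(Δx_t−Δx̄)(Δx_{t+1}−Δx̄) = -123.6420
Denominator Σ(Δx_t−Δx̄)² = 442.2222
r_1(Δx) = -123.6420 / 442.2222 = -0.280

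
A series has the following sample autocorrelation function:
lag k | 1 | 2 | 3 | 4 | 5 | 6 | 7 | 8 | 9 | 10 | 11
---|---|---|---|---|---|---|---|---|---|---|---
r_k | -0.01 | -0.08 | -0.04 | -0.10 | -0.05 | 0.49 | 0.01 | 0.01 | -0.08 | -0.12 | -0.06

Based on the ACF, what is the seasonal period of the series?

6

The largest autocorrelation is r_6 = 0.49; the remaining lags stay at or below 0.01.
The dominant spike at lag 6 indicates a seasonal period of 6.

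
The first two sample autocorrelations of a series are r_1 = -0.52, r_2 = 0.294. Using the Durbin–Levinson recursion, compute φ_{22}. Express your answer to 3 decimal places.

0.032

φ_{22} = (r_2 − r_1²) / (1 − r_1²)
r_1² = (-0.52)² = 0.2704
Numerator = 0.294 − 0.2704 = 0.0236; denominator = 1 − 0.2704 = 0.7296
φ_{22} = 0.0236 / 0.7296 = 0.032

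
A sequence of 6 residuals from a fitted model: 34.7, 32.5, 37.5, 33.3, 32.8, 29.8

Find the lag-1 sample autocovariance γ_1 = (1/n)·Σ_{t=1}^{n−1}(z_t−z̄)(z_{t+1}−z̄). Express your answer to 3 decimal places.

Mean z̄ = (34.7 + 32.5 + 37.5 + 33.3 + 32.8 + 29.8)/6 = 33.4333
Σ_{t=1}^{5}(z_t−z̄)(z_{t+1}−z̄) = -3.1344
γ_1 = -3.1344 / 6 = -0.522

-0.522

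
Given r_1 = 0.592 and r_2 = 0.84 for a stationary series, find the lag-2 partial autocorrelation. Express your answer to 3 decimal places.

φ_{22} = (r_2 − r_1²) / (1 − r_1²)
r_1² = (0.592)² = 0.350464
Numerator = 0.84 − 0.3505 = 0.4895; denominator = 1 − 0.3505 = 0.6495
φ_{22} = 0.4895 / 0.6495 = 0.754

0.754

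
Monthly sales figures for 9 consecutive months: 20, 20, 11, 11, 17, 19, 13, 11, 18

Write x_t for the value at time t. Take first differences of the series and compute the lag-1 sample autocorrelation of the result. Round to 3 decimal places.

-0.021

First differences Δx: 0, -9, 0, 6, 2, -6, -2, 7
Mean of differences = -0.2500
Numerator Σ(Δx_t−Δx̄)(Δx_{t+1}−Δx̄) = -4.3125
Denominator Σ(Δx_t−Δx̄)² = 209.5000
r_1(Δx) = -4.3125 / 209.5000 = -0.021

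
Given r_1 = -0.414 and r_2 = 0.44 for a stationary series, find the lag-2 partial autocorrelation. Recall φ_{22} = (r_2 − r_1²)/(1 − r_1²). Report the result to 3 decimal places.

φ_{22} = (r_2 − r_1²) / (1 − r_1²)
r_1² = (-0.414)² = 0.171396
Numerator = 0.44 − 0.1714 = 0.2686; denominator = 1 − 0.1714 = 0.8286
φ_{22} = 0.2686 / 0.8286 = 0.324

0.324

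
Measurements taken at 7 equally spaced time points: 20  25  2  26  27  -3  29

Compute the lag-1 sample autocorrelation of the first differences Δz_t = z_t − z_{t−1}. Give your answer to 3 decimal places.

First differences Δz: 5, -23, 24, 1, -30, 32
Mean of differences = 1.5000
Numerator Σ(Δz_t−Δz̄)(Δz_{t+1}−Δz̄) = -1593.2500
Denominator Σ(Δz_t−Δz̄)² = 3041.5000
r_1(Δz) = -1593.2500 / 3041.5000 = -0.524

-0.524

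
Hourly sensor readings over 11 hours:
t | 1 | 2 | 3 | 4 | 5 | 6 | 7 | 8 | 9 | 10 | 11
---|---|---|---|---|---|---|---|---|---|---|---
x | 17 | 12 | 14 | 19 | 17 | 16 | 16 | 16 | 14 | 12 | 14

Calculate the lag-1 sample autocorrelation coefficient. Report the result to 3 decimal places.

0.205

Mean x̄ = (17 + 12 + 14 + 19 + 17 + 16 + 16 + 16 + 14 + 12 + 14)/11 = 15.1818
Numerator Σ_{t=1}^{10}(x_t−x̄)(x_{t+1}−x̄) = 9.7851
Denominator Σ(x_t−x̄)² = 47.6364
r_1 = 9.7851 / 47.6364 = 0.205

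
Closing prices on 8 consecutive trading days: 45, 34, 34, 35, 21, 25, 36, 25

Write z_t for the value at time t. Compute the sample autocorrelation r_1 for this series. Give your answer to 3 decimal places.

0.055

Mean z̄ = (45 + 34 + 34 + 35 + 21 + 25 + 36 + 25)/8 = 31.8750
Deviations from mean: 13.1250, 2.1250, 2.1250, 3.1250, -10.8750, -6.8750, 4.1250, -6.8750
Σ(z_t−z̄)(z_{t+1}−z̄) = (27.8906) + (4.5156) + (6.6406) + (-33.9844) + (74.7656) + (-28.3594) + (-28.3594) = 23.1094
Denominator Σ(z_t−z̄)² = 420.8750
r_1 = 23.1094 / 420.8750 = 0.055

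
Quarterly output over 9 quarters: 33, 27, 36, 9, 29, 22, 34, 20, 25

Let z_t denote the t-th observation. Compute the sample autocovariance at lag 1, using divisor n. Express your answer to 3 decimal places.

Mean z̄ = (33 + 27 + 36 + 9 + 29 + 22 + 34 + 20 + 25)/9 = 26.1111
Σ_{t=1}^{8}(z_t−z̄)(z_{t+1}−z̄) = -289.4568
γ_1 = -289.4568 / 9 = -32.162

-32.162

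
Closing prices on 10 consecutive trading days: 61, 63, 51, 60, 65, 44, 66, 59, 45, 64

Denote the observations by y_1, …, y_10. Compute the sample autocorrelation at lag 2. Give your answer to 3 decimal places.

Mean ȳ = (61 + 63 + 51 + 60 + 65 + 44 + 66 + 59 + 45 + 64)/10 = 57.8000
Numerator Σ_{t=1}^{8}(y_t−ȳ)(y_{t+2}−ȳ) = -144.6800
Denominator Σ(y_t−ȳ)² = 601.6000
r_2 = -144.6800 / 601.6000 = -0.240

-0.240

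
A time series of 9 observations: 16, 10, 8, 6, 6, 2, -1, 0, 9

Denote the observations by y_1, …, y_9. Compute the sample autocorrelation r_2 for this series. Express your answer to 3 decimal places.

0.108

Mean ȳ = (16 + 10 + 8 + 6 + 6 + 2 − 1 + 0 + 9)/9 = 6.2222
Numerator Σ_{t=1}^{7}(y_t−ȳ)(y_{t+2}−ȳ) = 24.9012
Denominator Σ(y_t−ȳ)² = 229.5556
r_2 = 24.9012 / 229.5556 = 0.108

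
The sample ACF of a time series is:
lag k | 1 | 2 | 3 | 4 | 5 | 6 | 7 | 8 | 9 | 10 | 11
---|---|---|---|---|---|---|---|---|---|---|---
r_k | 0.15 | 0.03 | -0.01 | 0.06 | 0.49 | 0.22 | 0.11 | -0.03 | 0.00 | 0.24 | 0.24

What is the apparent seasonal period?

The largest autocorrelation is r_5 = 0.49; the remaining lags stay at or below 0.24.
The dominant spike at lag 5 indicates a seasonal period of 5.

5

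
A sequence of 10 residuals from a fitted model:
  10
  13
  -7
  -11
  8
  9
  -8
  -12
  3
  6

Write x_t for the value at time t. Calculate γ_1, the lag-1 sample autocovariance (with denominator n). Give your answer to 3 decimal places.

Mean x̄ = (10 + 13 − 7 − 11 + 8 + 9 − 8 − 12 + 3 + 6)/10 = 1.1000
Σ_{t=1}^{9}(x_t−x̄)(x_{t+1}−x̄) = 110.2900
γ_1 = 110.2900 / 10 = 11.029

11.029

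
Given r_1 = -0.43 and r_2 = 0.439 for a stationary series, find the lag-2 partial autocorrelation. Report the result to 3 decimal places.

0.312

φ_{22} = (r_2 − r_1²) / (1 − r_1²)
r_1² = (-0.43)² = 0.1849
Numerator = 0.439 − 0.1849 = 0.2541; denominator = 1 − 0.1849 = 0.8151
φ_{22} = 0.2541 / 0.8151 = 0.312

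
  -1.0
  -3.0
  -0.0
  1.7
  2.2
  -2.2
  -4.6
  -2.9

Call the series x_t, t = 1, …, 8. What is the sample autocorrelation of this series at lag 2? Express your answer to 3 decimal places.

-0.336

Mean x̄ = (-1.0 − 3.0 − 0.0 + 1.7 + 2.2 − 2.2 − 4.6 − 2.9)/8 = -1.2250
Numerator Σ_{t=1}^{6}(x_t−x̄)(x_{t+2}−x̄) = -13.4988
Denominator Σ(x_t−x̄)² = 40.1350
r_2 = -13.4988 / 40.1350 = -0.336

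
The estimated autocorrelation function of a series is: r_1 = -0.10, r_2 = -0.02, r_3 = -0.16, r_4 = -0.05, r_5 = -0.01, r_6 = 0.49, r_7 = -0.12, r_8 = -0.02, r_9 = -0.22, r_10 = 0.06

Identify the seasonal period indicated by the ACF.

6

The largest autocorrelation is r_6 = 0.49; the remaining lags stay at or below 0.06.
The dominant spike at lag 6 indicates a seasonal period of 6.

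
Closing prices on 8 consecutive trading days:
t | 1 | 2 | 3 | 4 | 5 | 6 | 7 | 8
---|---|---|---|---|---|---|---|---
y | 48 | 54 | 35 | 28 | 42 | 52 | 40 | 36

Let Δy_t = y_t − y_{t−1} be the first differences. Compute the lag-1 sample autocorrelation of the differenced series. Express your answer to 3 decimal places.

-0.043

First differences Δy: 6, -19, -7, 14, 10, -12, -4
Mean of differences = -1.7143
Numerator Σ(Δy_t−Δȳ)(Δy_{t+1}−Δȳ) = -37.9388
Denominator Σ(Δy_t−Δȳ)² = 881.4286
r_1(Δy) = -37.9388 / 881.4286 = -0.043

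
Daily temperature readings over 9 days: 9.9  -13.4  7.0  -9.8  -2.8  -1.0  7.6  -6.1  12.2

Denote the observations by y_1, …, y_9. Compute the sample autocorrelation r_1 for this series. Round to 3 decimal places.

Mean ȳ = (9.9 − 13.4 + 7.0 − 9.8 − 2.8 − 1.0 + 7.6 − 6.1 + 12.2)/9 = 0.4000
Numerator Σ_{t=1}^{8}(y_t−ȳ)(y_{t+1}−ȳ) = -385.9600
Denominator Σ(y_t−ȳ)² = 673.8200
r_1 = -385.9600 / 673.8200 = -0.573

-0.573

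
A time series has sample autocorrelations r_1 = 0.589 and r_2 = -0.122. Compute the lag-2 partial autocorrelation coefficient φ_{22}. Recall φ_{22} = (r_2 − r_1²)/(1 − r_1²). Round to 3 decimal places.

-0.718

φ_{22} = (r_2 − r_1²) / (1 − r_1²)
r_1² = (0.589)² = 0.346921
Numerator = -0.122 − 0.3469 = -0.4689; denominator = 1 − 0.3469 = 0.6531
φ_{22} = -0.4689 / 0.6531 = -0.718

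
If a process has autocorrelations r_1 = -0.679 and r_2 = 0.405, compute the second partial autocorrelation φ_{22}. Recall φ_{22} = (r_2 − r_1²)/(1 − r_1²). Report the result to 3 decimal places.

φ_{22} = (r_2 − r_1²) / (1 − r_1²)
r_1² = (-0.679)² = 0.461041
Numerator = 0.405 − 0.4610 = -0.0560; denominator = 1 − 0.4610 = 0.5390
φ_{22} = -0.0560 / 0.5390 = -0.104

-0.104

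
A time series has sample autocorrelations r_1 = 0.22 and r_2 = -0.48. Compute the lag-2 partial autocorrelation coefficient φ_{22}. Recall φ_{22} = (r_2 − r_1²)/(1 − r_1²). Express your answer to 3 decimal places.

-0.555

φ_{22} = (r_2 − r_1²) / (1 − r_1²)
r_1² = (0.22)² = 0.0484
Numerator = -0.48 − 0.0484 = -0.5284; denominator = 1 − 0.0484 = 0.9516
φ_{22} = -0.5284 / 0.9516 = -0.555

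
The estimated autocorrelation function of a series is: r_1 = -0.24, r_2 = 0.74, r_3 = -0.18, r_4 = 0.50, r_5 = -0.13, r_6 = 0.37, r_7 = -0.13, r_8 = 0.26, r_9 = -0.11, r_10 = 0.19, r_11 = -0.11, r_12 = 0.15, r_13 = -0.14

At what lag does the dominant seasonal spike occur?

2

The largest autocorrelation is r_2 = 0.74, with weaker echoes at lags 4 (0.50), 6 (0.37), 8 (0.26), 10 (0.19) and 12 (0.15); the remaining lags stay at or below -0.11.
The dominant spike at lag 2 indicates a seasonal period of 2.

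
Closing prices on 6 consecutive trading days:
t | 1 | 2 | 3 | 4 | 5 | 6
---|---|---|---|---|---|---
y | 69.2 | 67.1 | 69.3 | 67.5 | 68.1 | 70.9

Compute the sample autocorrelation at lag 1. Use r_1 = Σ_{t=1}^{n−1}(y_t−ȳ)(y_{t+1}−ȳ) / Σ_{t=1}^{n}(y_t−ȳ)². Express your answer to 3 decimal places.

Mean ȳ = (69.2 + 67.1 + 69.3 + 67.5 + 68.1 + 70.9)/6 = 68.6833
Deviations from mean: 0.5167, -1.5833, 0.6167, -1.1833, -0.5833, 2.2167
Numerator Σ_{t=1}^{5}(y_t−ȳ)(y_{t+1}−ȳ) = -3.1269
Denominator Σ(y_t−ȳ)² = 9.8083
r_1 = -3.1269 / 9.8083 = -0.319

-0.319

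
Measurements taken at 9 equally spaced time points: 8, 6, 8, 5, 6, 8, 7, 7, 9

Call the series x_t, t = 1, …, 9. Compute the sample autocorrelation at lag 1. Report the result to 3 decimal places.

Mean x̄ = (8 + 6 + 8 + 5 + 6 + 8 + 7 + 7 + 9)/9 = 7.1111
Numerator Σ_{t=1}^{8}(x_t−x̄)(x_{t+1}−x̄) = -2.7901
Denominator Σ(x_t−x̄)² = 12.8889
r_1 = -2.7901 / 12.8889 = -0.216

-0.216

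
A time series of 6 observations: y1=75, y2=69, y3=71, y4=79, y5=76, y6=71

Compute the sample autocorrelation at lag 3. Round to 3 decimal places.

Mean ȳ = (75 + 69 + 71 + 79 + 76 + 71)/6 = 73.5000
Deviations from mean: 1.5000, -4.5000, -2.5000, 5.5000, 2.5000, -2.5000
Σ(y_t−ȳ)(y_{t+3}−ȳ) = (8.2500) + (-11.2500) + (6.2500) = 3.2500
Denominator Σ(y_t−ȳ)² = 71.5000
r_3 = 3.2500 / 71.5000 = 0.045

0.045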